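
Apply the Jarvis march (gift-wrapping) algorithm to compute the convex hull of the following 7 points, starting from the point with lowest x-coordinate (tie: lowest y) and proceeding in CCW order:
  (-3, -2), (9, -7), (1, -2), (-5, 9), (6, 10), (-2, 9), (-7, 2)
Hull (CCW) = [(-7, 2), (-3, -2), (9, -7), (6, 10), (-5, 9)]

Jarvis march: at each step, from the current hull vertex p, select the next vertex q as the point such that every other point lies strictly to the left of (or on) the directed line p → q. (Equivalently: for every other point r, the cross product (q − p) × (r − p) ≥ 0.)
Starting point (lowest x, tie lowest y): (-7, 2). Wrap until returning to start. Resulting hull: (-7, 2), (-3, -2), (9, -7), (6, 10), (-5, 9).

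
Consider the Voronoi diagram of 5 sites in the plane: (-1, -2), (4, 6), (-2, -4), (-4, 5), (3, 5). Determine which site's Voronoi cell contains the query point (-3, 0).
Nearest site = (-1, -2)

The Voronoi cell of site s contains exactly those query points closer to s than to any other site. Compute squared distances from q = (-3, 0) to each site:
  (-1 − -3)² + (-2 − 0)² = 8
  (-2 − -3)² + (-4 − 0)² = 17
  (-4 − -3)² + (5 − 0)² = 26
  (3 − -3)² + (5 − 0)² = 61
  (4 − -3)² + (6 − 0)² = 85
Minimum is attained by (-1, -2), so q lies in its Voronoi cell.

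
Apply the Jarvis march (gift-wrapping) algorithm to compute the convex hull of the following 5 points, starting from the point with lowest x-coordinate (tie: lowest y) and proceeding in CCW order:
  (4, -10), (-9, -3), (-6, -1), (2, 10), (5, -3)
Hull (CCW) = [(-9, -3), (4, -10), (5, -3), (2, 10)]

Jarvis march: at each step, from the current hull vertex p, select the next vertex q as the point such that every other point lies strictly to the left of (or on) the directed line p → q. (Equivalently: for every other point r, the cross product (q − p) × (r − p) ≥ 0.)
Starting point (lowest x, tie lowest y): (-9, -3). Wrap until returning to start. Resulting hull: (-9, -3), (4, -10), (5, -3), (2, 10).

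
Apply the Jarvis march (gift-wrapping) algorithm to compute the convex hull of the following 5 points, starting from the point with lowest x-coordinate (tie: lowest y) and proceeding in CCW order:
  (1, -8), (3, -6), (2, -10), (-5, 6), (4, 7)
Hull (CCW) = [(-5, 6), (1, -8), (2, -10), (3, -6), (4, 7)]

Jarvis march: at each step, from the current hull vertex p, select the next vertex q as the point such that every other point lies strictly to the left of (or on) the directed line p → q. (Equivalently: for every other point r, the cross product (q − p) × (r − p) ≥ 0.)
Starting point (lowest x, tie lowest y): (-5, 6). Wrap until returning to start. Resulting hull: (-5, 6), (1, -8), (2, -10), (3, -6), (4, 7).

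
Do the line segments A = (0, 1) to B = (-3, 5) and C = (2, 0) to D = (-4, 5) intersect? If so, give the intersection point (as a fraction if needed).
Yes; intersection at (-4/3, 25/9) (t = 4/9 on AB, s = 5/9 on CD)

Parametrize AB as A + t(B − A) = (0 + -3 t, 1 + 4 t) and CD as C + s(D − C) = (2 + -6 s, 0 + 5 s). Solve the linear system for (t, s). Determinant = -9 ≠ 0, so a unique intersection of the containing lines exists. Solution: t = 4/9, s = 5/9 — both in [0, 1], so the segments cross. Intersection point: (-4/3, 25/9).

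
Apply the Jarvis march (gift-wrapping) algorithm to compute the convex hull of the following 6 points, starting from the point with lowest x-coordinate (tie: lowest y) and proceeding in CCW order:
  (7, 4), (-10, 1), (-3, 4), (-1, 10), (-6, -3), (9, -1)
Hull (CCW) = [(-10, 1), (-6, -3), (9, -1), (7, 4), (-1, 10)]

Jarvis march: at each step, from the current hull vertex p, select the next vertex q as the point such that every other point lies strictly to the left of (or on) the directed line p → q. (Equivalently: for every other point r, the cross product (q − p) × (r − p) ≥ 0.)
Starting point (lowest x, tie lowest y): (-10, 1). Wrap until returning to start. Resulting hull: (-10, 1), (-6, -3), (9, -1), (7, 4), (-1, 10).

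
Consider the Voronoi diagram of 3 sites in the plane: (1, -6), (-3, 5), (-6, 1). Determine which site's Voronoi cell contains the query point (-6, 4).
Nearest site = (-6, 1)

The Voronoi cell of site s contains exactly those query points closer to s than to any other site. Compute squared distances from q = (-6, 4) to each site:
  (-6 − -6)² + (1 − 4)² = 9
  (-3 − -6)² + (5 − 4)² = 10
  (1 − -6)² + (-6 − 4)² = 149
Minimum is attained by (-6, 1), so q lies in its Voronoi cell.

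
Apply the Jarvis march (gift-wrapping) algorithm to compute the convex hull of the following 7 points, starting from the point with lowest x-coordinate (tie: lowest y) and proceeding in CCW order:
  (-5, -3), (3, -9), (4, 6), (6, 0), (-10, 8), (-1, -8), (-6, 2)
Hull (CCW) = [(-10, 8), (-5, -3), (-1, -8), (3, -9), (6, 0), (4, 6)]

Jarvis march: at each step, from the current hull vertex p, select the next vertex q as the point such that every other point lies strictly to the left of (or on) the directed line p → q. (Equivalently: for every other point r, the cross product (q − p) × (r − p) ≥ 0.)
Starting point (lowest x, tie lowest y): (-10, 8). Wrap until returning to start. Resulting hull: (-10, 8), (-5, -3), (-1, -8), (3, -9), (6, 0), (4, 6).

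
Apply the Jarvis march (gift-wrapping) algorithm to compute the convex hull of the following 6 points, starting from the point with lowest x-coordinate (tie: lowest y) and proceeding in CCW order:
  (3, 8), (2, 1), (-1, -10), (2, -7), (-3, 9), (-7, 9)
Hull (CCW) = [(-7, 9), (-1, -10), (2, -7), (3, 8), (-3, 9)]

Jarvis march: at each step, from the current hull vertex p, select the next vertex q as the point such that every other point lies strictly to the left of (or on) the directed line p → q. (Equivalently: for every other point r, the cross product (q − p) × (r − p) ≥ 0.)
Starting point (lowest x, tie lowest y): (-7, 9). Wrap until returning to start. Resulting hull: (-7, 9), (-1, -10), (2, -7), (3, 8), (-3, 9).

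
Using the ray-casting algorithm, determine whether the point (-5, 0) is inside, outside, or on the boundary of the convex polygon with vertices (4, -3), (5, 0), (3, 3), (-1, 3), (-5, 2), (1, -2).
The point (-5, 0) lies strictly outside the polygon

Cast a horizontal ray to the right from the query point and count how many polygon edges it crosses (each edge strictly once or zero times, handled with the usual half-open convention). 
Parity of crossings → even ⇒ outside.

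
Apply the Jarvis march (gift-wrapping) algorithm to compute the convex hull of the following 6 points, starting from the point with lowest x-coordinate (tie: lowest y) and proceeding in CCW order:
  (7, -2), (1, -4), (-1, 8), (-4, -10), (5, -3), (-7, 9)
Hull (CCW) = [(-7, 9), (-4, -10), (7, -2), (-1, 8)]

Jarvis march: at each step, from the current hull vertex p, select the next vertex q as the point such that every other point lies strictly to the left of (or on) the directed line p → q. (Equivalently: for every other point r, the cross product (q − p) × (r − p) ≥ 0.)
Starting point (lowest x, tie lowest y): (-7, 9). Wrap until returning to start. Resulting hull: (-7, 9), (-4, -10), (7, -2), (-1, 8).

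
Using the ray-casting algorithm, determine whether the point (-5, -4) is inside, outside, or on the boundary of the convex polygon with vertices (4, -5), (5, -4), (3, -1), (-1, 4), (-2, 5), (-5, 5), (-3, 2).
The point (-5, -4) lies strictly outside the polygon

Cast a horizontal ray to the right from the query point and count how many polygon edges it crosses (each edge strictly once or zero times, handled with the usual half-open convention). 
Parity of crossings → even ⇒ outside.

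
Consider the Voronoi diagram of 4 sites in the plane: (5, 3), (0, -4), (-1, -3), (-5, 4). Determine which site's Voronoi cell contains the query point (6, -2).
Nearest site = (5, 3)

The Voronoi cell of site s contains exactly those query points closer to s than to any other site. Compute squared distances from q = (6, -2) to each site:
  (5 − 6)² + (3 − -2)² = 26
  (0 − 6)² + (-4 − -2)² = 40
  (-1 − 6)² + (-3 − -2)² = 50
  (-5 − 6)² + (4 − -2)² = 157
Minimum is attained by (5, 3), so q lies in its Voronoi cell.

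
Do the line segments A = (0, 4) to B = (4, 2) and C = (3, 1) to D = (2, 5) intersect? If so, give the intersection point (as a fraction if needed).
Yes; intersection at (18/7, 19/7) (t = 9/14 on AB, s = 3/7 on CD)

Parametrize AB as A + t(B − A) = (0 + 4 t, 4 + -2 t) and CD as C + s(D − C) = (3 + -1 s, 1 + 4 s). Solve the linear system for (t, s). Determinant = -14 ≠ 0, so a unique intersection of the containing lines exists. Solution: t = 9/14, s = 3/7 — both in [0, 1], so the segments cross. Intersection point: (18/7, 19/7).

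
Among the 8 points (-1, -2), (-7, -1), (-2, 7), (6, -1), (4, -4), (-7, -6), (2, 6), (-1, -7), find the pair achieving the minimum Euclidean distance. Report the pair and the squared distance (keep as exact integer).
Pair = ((6, -1), (4, -4)); squared distance = 13

Compute all C(8, 2) = 28 pairwise squared distances (x_i − x_j)² + (y_i − y_j)². The minimum is 13, attained by the pair ((6, -1), (4, -4)).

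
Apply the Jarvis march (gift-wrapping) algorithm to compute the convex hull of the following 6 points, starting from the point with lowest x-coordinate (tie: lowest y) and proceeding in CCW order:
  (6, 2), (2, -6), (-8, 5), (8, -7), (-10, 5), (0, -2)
Hull (CCW) = [(-10, 5), (2, -6), (8, -7), (6, 2), (-8, 5)]

Jarvis march: at each step, from the current hull vertex p, select the next vertex q as the point such that every other point lies strictly to the left of (or on) the directed line p → q. (Equivalently: for every other point r, the cross product (q − p) × (r − p) ≥ 0.)
Starting point (lowest x, tie lowest y): (-10, 5). Wrap until returning to start. Resulting hull: (-10, 5), (2, -6), (8, -7), (6, 2), (-8, 5).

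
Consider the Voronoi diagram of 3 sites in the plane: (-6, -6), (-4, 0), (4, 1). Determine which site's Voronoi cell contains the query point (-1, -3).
Nearest site = (-4, 0)

The Voronoi cell of site s contains exactly those query points closer to s than to any other site. Compute squared distances from q = (-1, -3) to each site:
  (-4 − -1)² + (0 − -3)² = 18
  (-6 − -1)² + (-6 − -3)² = 34
  (4 − -1)² + (1 − -3)² = 41
Minimum is attained by (-4, 0), so q lies in its Voronoi cell.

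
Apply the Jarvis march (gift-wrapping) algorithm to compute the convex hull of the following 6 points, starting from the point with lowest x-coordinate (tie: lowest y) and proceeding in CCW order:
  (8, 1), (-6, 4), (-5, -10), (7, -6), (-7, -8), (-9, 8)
Hull (CCW) = [(-9, 8), (-7, -8), (-5, -10), (7, -6), (8, 1)]

Jarvis march: at each step, from the current hull vertex p, select the next vertex q as the point such that every other point lies strictly to the left of (or on) the directed line p → q. (Equivalently: for every other point r, the cross product (q − p) × (r − p) ≥ 0.)
Starting point (lowest x, tie lowest y): (-9, 8). Wrap until returning to start. Resulting hull: (-9, 8), (-7, -8), (-5, -10), (7, -6), (8, 1).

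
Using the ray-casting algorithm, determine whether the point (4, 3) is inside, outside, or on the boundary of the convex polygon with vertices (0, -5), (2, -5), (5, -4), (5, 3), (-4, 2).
The point (4, 3) lies strictly outside the polygon

Cast a horizontal ray to the right from the query point and count how many polygon edges it crosses (each edge strictly once or zero times, handled with the usual half-open convention). 
Parity of crossings → even ⇒ outside.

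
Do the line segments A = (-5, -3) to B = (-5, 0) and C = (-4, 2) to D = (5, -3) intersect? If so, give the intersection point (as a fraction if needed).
No (intersection of containing lines falls outside at least one segment)

Parametrize and solve: t = 50/27, s = -1/9. At least one of these is outside [0, 1], so the segments do not intersect.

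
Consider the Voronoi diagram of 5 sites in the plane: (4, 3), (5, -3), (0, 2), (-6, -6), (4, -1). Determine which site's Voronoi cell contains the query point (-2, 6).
Nearest site = (0, 2)

The Voronoi cell of site s contains exactly those query points closer to s than to any other site. Compute squared distances from q = (-2, 6) to each site:
  (0 − -2)² + (2 − 6)² = 20
  (4 − -2)² + (3 − 6)² = 45
  (4 − -2)² + (-1 − 6)² = 85
  (5 − -2)² + (-3 − 6)² = 130
  (-6 − -2)² + (-6 − 6)² = 160
Minimum is attained by (0, 2), so q lies in its Voronoi cell.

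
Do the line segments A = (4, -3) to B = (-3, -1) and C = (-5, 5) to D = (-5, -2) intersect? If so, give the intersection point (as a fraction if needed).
No (intersection of containing lines falls outside at least one segment)

Parametrize and solve: t = 9/7, s = 38/49. At least one of these is outside [0, 1], so the segments do not intersect.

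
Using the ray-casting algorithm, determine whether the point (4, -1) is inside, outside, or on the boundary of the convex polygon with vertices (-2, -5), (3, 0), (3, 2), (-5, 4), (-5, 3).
The point (4, -1) lies strictly outside the polygon

Cast a horizontal ray to the right from the query point and count how many polygon edges it crosses (each edge strictly once or zero times, handled with the usual half-open convention). 
Parity of crossings → even ⇒ outside.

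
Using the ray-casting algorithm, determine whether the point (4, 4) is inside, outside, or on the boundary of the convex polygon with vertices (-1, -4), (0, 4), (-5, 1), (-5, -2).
The point (4, 4) lies strictly outside the polygon

Cast a horizontal ray to the right from the query point and count how many polygon edges it crosses (each edge strictly once or zero times, handled with the usual half-open convention). 
Parity of crossings → even ⇒ outside.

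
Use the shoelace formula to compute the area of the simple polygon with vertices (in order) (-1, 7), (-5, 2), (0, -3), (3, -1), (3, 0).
Area = 81/2

Shoelace formula: Area = (1/2) |Σ_i (x_i · y_{i+1} − x_{i+1} · y_i)| (indices mod n). Compute each cross term:
  (-1)(2) − (-5)(7) = 33
  (-5)(-3) − (0)(2) = 15
  (0)(-1) − (3)(-3) = 9
  (3)(0) − (3)(-1) = 3
  (3)(7) − (-1)(0) = 21
Sum = 81, so (signed) Area = 81/2 = 81/2, |Area| = 81/2.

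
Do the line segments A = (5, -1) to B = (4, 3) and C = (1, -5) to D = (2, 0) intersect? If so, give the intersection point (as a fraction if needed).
No (intersection of containing lines falls outside at least one segment)

Parametrize and solve: t = 16/9, s = 20/9. At least one of these is outside [0, 1], so the segments do not intersect.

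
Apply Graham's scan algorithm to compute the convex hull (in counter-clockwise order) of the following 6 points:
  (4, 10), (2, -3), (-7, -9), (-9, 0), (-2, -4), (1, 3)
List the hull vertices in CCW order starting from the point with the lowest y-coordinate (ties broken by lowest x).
Hull (CCW) = [(-7, -9), (2, -3), (4, 10), (-9, 0)]

Graham scan procedure:
  1. Find the pivot p₀ = point with lowest y (tie → lowest x): (-7, -9).
  2. Sort the remaining points by polar angle around p₀.
  3. Walk through sorted points, maintaining a stack; pop the top while the last three entries make a non-left turn (cross product ≤ 0).
  4. Final stack is the convex hull in CCW order: (-7, -9), (2, -3), (4, 10), (-9, 0).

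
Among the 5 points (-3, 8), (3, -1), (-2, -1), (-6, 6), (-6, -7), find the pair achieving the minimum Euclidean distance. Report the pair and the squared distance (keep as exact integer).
Pair = ((-3, 8), (-6, 6)); squared distance = 13

Compute all C(5, 2) = 10 pairwise squared distances (x_i − x_j)² + (y_i − y_j)². The minimum is 13, attained by the pair ((-3, 8), (-6, 6)).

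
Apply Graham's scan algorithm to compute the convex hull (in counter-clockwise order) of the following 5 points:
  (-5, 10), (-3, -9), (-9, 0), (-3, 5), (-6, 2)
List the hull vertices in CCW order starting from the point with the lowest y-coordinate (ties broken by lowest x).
Hull (CCW) = [(-3, -9), (-3, 5), (-5, 10), (-9, 0)]

Graham scan procedure:
  1. Find the pivot p₀ = point with lowest y (tie → lowest x): (-3, -9).
  2. Sort the remaining points by polar angle around p₀.
  3. Walk through sorted points, maintaining a stack; pop the top while the last three entries make a non-left turn (cross product ≤ 0).
  4. Final stack is the convex hull in CCW order: (-3, -9), (-3, 5), (-5, 10), (-9, 0).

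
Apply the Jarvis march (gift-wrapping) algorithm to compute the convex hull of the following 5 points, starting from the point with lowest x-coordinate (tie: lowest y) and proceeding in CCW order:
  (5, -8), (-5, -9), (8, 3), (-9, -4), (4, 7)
Hull (CCW) = [(-9, -4), (-5, -9), (5, -8), (8, 3), (4, 7)]

Jarvis march: at each step, from the current hull vertex p, select the next vertex q as the point such that every other point lies strictly to the left of (or on) the directed line p → q. (Equivalently: for every other point r, the cross product (q − p) × (r − p) ≥ 0.)
Starting point (lowest x, tie lowest y): (-9, -4). Wrap until returning to start. Resulting hull: (-9, -4), (-5, -9), (5, -8), (8, 3), (4, 7).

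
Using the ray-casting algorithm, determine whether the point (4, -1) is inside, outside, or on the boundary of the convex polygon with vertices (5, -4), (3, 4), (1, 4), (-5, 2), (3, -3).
The point (4, -1) lies strictly inside the polygon

Cast a horizontal ray to the right from the query point and count how many polygon edges it crosses (each edge strictly once or zero times, handled with the usual half-open convention). 
Parity of crossings → odd ⇒ inside.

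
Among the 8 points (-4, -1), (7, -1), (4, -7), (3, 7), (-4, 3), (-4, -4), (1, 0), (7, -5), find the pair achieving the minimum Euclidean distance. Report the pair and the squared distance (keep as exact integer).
Pair = ((-4, -1), (-4, -4)); squared distance = 9

Compute all C(8, 2) = 28 pairwise squared distances (x_i − x_j)² + (y_i − y_j)². The minimum is 9, attained by the pair ((-4, -1), (-4, -4)).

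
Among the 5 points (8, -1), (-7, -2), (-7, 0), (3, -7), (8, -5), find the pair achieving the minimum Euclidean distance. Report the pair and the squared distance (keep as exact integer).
Pair = ((-7, -2), (-7, 0)); squared distance = 4

Compute all C(5, 2) = 10 pairwise squared distances (x_i − x_j)² + (y_i − y_j)². The minimum is 4, attained by the pair ((-7, -2), (-7, 0)).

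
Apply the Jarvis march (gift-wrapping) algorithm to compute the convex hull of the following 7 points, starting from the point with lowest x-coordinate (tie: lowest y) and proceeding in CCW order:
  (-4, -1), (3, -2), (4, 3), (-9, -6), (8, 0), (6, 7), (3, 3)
Hull (CCW) = [(-9, -6), (3, -2), (8, 0), (6, 7), (-4, -1)]

Jarvis march: at each step, from the current hull vertex p, select the next vertex q as the point such that every other point lies strictly to the left of (or on) the directed line p → q. (Equivalently: for every other point r, the cross product (q − p) × (r − p) ≥ 0.)
Starting point (lowest x, tie lowest y): (-9, -6). Wrap until returning to start. Resulting hull: (-9, -6), (3, -2), (8, 0), (6, 7), (-4, -1).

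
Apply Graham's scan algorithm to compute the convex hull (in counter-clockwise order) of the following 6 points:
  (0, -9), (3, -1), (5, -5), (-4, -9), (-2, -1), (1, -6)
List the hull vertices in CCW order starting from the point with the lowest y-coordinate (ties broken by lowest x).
Hull (CCW) = [(-4, -9), (0, -9), (5, -5), (3, -1), (-2, -1)]

Graham scan procedure:
  1. Find the pivot p₀ = point with lowest y (tie → lowest x): (-4, -9).
  2. Sort the remaining points by polar angle around p₀.
  3. Walk through sorted points, maintaining a stack; pop the top while the last three entries make a non-left turn (cross product ≤ 0).
  4. Final stack is the convex hull in CCW order: (-4, -9), (0, -9), (5, -5), (3, -1), (-2, -1).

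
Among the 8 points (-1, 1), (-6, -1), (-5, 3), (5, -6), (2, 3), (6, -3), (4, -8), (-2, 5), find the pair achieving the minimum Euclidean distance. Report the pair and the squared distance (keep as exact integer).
Pair = ((5, -6), (4, -8)); squared distance = 5

Compute all C(8, 2) = 28 pairwise squared distances (x_i − x_j)² + (y_i − y_j)². The minimum is 5, attained by the pair ((5, -6), (4, -8)).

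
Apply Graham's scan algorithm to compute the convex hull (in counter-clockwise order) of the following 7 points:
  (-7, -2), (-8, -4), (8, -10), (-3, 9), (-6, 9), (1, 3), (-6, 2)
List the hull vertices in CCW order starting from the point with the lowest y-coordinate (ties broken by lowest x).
Hull (CCW) = [(8, -10), (1, 3), (-3, 9), (-6, 9), (-8, -4)]

Graham scan procedure:
  1. Find the pivot p₀ = point with lowest y (tie → lowest x): (8, -10).
  2. Sort the remaining points by polar angle around p₀.
  3. Walk through sorted points, maintaining a stack; pop the top while the last three entries make a non-left turn (cross product ≤ 0).
  4. Final stack is the convex hull in CCW order: (8, -10), (1, 3), (-3, 9), (-6, 9), (-8, -4).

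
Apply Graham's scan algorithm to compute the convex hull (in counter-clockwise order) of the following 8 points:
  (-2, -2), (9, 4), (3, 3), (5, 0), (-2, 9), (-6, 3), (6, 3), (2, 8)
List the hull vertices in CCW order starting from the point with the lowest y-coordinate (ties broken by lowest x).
Hull (CCW) = [(-2, -2), (5, 0), (9, 4), (2, 8), (-2, 9), (-6, 3)]

Graham scan procedure:
  1. Find the pivot p₀ = point with lowest y (tie → lowest x): (-2, -2).
  2. Sort the remaining points by polar angle around p₀.
  3. Walk through sorted points, maintaining a stack; pop the top while the last three entries make a non-left turn (cross product ≤ 0).
  4. Final stack is the convex hull in CCW order: (-2, -2), (5, 0), (9, 4), (2, 8), (-2, 9), (-6, 3).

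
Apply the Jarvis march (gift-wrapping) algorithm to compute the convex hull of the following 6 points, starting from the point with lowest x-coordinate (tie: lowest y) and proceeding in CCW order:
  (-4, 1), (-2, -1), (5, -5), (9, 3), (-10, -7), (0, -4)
Hull (CCW) = [(-10, -7), (5, -5), (9, 3), (-4, 1)]

Jarvis march: at each step, from the current hull vertex p, select the next vertex q as the point such that every other point lies strictly to the left of (or on) the directed line p → q. (Equivalently: for every other point r, the cross product (q − p) × (r − p) ≥ 0.)
Starting point (lowest x, tie lowest y): (-10, -7). Wrap until returning to start. Resulting hull: (-10, -7), (5, -5), (9, 3), (-4, 1).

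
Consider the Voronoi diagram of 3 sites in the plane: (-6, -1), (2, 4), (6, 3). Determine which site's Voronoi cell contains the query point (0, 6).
Nearest site = (2, 4)

The Voronoi cell of site s contains exactly those query points closer to s than to any other site. Compute squared distances from q = (0, 6) to each site:
  (2 − 0)² + (4 − 6)² = 8
  (6 − 0)² + (3 − 6)² = 45
  (-6 − 0)² + (-1 − 6)² = 85
Minimum is attained by (2, 4), so q lies in its Voronoi cell.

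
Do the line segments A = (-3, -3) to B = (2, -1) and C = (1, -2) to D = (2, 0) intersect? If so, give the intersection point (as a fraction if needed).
Yes; intersection at (11/8, -5/4) (t = 7/8 on AB, s = 3/8 on CD)

Parametrize AB as A + t(B − A) = (-3 + 5 t, -3 + 2 t) and CD as C + s(D − C) = (1 + 1 s, -2 + 2 s). Solve the linear system for (t, s). Determinant = -8 ≠ 0, so a unique intersection of the containing lines exists. Solution: t = 7/8, s = 3/8 — both in [0, 1], so the segments cross. Intersection point: (11/8, -5/4).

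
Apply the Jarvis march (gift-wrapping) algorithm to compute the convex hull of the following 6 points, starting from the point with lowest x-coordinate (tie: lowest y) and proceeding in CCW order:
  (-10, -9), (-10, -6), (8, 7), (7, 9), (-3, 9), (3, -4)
Hull (CCW) = [(-10, -9), (3, -4), (8, 7), (7, 9), (-3, 9), (-10, -6)]

Jarvis march: at each step, from the current hull vertex p, select the next vertex q as the point such that every other point lies strictly to the left of (or on) the directed line p → q. (Equivalently: for every other point r, the cross product (q − p) × (r − p) ≥ 0.)
Starting point (lowest x, tie lowest y): (-10, -9). Wrap until returning to start. Resulting hull: (-10, -9), (3, -4), (8, 7), (7, 9), (-3, 9), (-10, -6).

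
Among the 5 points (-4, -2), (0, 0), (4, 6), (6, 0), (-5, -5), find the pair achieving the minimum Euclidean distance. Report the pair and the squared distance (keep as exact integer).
Pair = ((-4, -2), (-5, -5)); squared distance = 10

Compute all C(5, 2) = 10 pairwise squared distances (x_i − x_j)² + (y_i − y_j)². The minimum is 10, attained by the pair ((-4, -2), (-5, -5)).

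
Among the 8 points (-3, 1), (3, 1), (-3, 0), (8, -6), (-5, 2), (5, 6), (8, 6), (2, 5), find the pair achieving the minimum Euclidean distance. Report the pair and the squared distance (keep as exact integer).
Pair = ((-3, 1), (-3, 0)); squared distance = 1

Compute all C(8, 2) = 28 pairwise squared distances (x_i − x_j)² + (y_i − y_j)². The minimum is 1, attained by the pair ((-3, 1), (-3, 0)).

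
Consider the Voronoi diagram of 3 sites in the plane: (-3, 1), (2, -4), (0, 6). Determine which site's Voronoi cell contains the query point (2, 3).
Nearest site = (0, 6)

The Voronoi cell of site s contains exactly those query points closer to s than to any other site. Compute squared distances from q = (2, 3) to each site:
  (0 − 2)² + (6 − 3)² = 13
  (-3 − 2)² + (1 − 3)² = 29
  (2 − 2)² + (-4 − 3)² = 49
Minimum is attained by (0, 6), so q lies in its Voronoi cell.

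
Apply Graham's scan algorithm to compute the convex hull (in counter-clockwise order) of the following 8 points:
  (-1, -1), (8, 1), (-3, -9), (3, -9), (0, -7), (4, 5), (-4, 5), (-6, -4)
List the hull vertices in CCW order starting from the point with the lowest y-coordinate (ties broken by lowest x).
Hull (CCW) = [(-3, -9), (3, -9), (8, 1), (4, 5), (-4, 5), (-6, -4)]

Graham scan procedure:
  1. Find the pivot p₀ = point with lowest y (tie → lowest x): (-3, -9).
  2. Sort the remaining points by polar angle around p₀.
  3. Walk through sorted points, maintaining a stack; pop the top while the last three entries make a non-left turn (cross product ≤ 0).
  4. Final stack is the convex hull in CCW order: (-3, -9), (3, -9), (8, 1), (4, 5), (-4, 5), (-6, -4).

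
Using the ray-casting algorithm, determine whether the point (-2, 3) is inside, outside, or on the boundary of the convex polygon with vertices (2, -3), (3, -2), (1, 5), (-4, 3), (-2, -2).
The point (-2, 3) lies strictly inside the polygon

Cast a horizontal ray to the right from the query point and count how many polygon edges it crosses (each edge strictly once or zero times, handled with the usual half-open convention). 
Parity of crossings → odd ⇒ inside.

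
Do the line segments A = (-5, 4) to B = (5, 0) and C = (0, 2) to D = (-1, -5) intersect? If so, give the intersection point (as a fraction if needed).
Yes; intersection at (0, 2) (t = 1/2 on AB, s = 0 on CD)

Parametrize AB as A + t(B − A) = (-5 + 10 t, 4 + -4 t) and CD as C + s(D − C) = (0 + -1 s, 2 + -7 s). Solve the linear system for (t, s). Determinant = 74 ≠ 0, so a unique intersection of the containing lines exists. Solution: t = 1/2, s = 0 — both in [0, 1], so the segments cross. Intersection point: (0, 2).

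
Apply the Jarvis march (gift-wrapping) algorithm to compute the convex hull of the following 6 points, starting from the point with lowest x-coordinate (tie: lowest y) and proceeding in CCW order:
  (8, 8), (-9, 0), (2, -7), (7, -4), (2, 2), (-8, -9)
Hull (CCW) = [(-9, 0), (-8, -9), (2, -7), (7, -4), (8, 8)]

Jarvis march: at each step, from the current hull vertex p, select the next vertex q as the point such that every other point lies strictly to the left of (or on) the directed line p → q. (Equivalently: for every other point r, the cross product (q − p) × (r − p) ≥ 0.)
Starting point (lowest x, tie lowest y): (-9, 0). Wrap until returning to start. Resulting hull: (-9, 0), (-8, -9), (2, -7), (7, -4), (8, 8).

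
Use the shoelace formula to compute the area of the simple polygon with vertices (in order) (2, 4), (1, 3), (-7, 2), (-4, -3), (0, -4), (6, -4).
Area = 63

Shoelace formula: Area = (1/2) |Σ_i (x_i · y_{i+1} − x_{i+1} · y_i)| (indices mod n). Compute each cross term:
  (2)(3) − (1)(4) = 2
  (1)(2) − (-7)(3) = 23
  (-7)(-3) − (-4)(2) = 29
  (-4)(-4) − (0)(-3) = 16
  (0)(-4) − (6)(-4) = 24
  (6)(4) − (2)(-4) = 32
Sum = 126, so (signed) Area = 126/2 = 63, |Area| = 63.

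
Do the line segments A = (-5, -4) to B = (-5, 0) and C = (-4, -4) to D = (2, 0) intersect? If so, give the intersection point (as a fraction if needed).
No (intersection of containing lines falls outside at least one segment)

Parametrize and solve: t = -1/6, s = -1/6. At least one of these is outside [0, 1], so the segments do not intersect.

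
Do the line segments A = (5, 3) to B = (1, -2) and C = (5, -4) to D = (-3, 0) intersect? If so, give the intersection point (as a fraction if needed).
Yes; intersection at (1, -2) (t = 1 on AB, s = 1/2 on CD)

Parametrize AB as A + t(B − A) = (5 + -4 t, 3 + -5 t) and CD as C + s(D − C) = (5 + -8 s, -4 + 4 s). Solve the linear system for (t, s). Determinant = 56 ≠ 0, so a unique intersection of the containing lines exists. Solution: t = 1, s = 1/2 — both in [0, 1], so the segments cross. Intersection point: (1, -2).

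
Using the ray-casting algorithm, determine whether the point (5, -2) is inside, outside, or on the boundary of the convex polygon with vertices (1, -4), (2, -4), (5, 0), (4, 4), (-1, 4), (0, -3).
The point (5, -2) lies strictly outside the polygon

Cast a horizontal ray to the right from the query point and count how many polygon edges it crosses (each edge strictly once or zero times, handled with the usual half-open convention). 
Parity of crossings → even ⇒ outside.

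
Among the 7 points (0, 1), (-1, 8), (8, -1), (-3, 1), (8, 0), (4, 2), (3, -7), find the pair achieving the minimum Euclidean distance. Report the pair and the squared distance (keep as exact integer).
Pair = ((8, -1), (8, 0)); squared distance = 1

Compute all C(7, 2) = 21 pairwise squared distances (x_i − x_j)² + (y_i − y_j)². The minimum is 1, attained by the pair ((8, -1), (8, 0)).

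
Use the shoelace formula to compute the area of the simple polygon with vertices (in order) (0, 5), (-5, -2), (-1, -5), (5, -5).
Area = 103/2

Shoelace formula: Area = (1/2) |Σ_i (x_i · y_{i+1} − x_{i+1} · y_i)| (indices mod n). Compute each cross term:
  (0)(-2) − (-5)(5) = 25
  (-5)(-5) − (-1)(-2) = 23
  (-1)(-5) − (5)(-5) = 30
  (5)(5) − (0)(-5) = 25
Sum = 103, so (signed) Area = 103/2 = 103/2, |Area| = 103/2.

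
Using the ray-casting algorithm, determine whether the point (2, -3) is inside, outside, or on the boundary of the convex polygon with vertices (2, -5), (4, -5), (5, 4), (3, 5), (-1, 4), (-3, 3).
The point (2, -3) lies strictly inside the polygon

Cast a horizontal ray to the right from the query point and count how many polygon edges it crosses (each edge strictly once or zero times, handled with the usual half-open convention). 
Parity of crossings → odd ⇒ inside.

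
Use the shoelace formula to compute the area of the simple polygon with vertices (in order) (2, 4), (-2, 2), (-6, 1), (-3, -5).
Area = 53/2

Shoelace formula: Area = (1/2) |Σ_i (x_i · y_{i+1} − x_{i+1} · y_i)| (indices mod n). Compute each cross term:
  (2)(2) − (-2)(4) = 12
  (-2)(1) − (-6)(2) = 10
  (-6)(-5) − (-3)(1) = 33
  (-3)(4) − (2)(-5) = -2
Sum = 53, so (signed) Area = 53/2 = 53/2, |Area| = 53/2.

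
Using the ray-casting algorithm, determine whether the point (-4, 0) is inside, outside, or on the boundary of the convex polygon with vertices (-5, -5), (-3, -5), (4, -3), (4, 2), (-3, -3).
The point (-4, 0) lies strictly outside the polygon

Cast a horizontal ray to the right from the query point and count how many polygon edges it crosses (each edge strictly once or zero times, handled with the usual half-open convention). 
Parity of crossings → even ⇒ outside.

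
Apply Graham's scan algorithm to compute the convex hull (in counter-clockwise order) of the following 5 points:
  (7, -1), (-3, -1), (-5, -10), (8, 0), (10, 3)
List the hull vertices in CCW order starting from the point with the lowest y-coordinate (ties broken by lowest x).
Hull (CCW) = [(-5, -10), (7, -1), (8, 0), (10, 3), (-3, -1)]

Graham scan procedure:
  1. Find the pivot p₀ = point with lowest y (tie → lowest x): (-5, -10).
  2. Sort the remaining points by polar angle around p₀.
  3. Walk through sorted points, maintaining a stack; pop the top while the last three entries make a non-left turn (cross product ≤ 0).
  4. Final stack is the convex hull in CCW order: (-5, -10), (7, -1), (8, 0), (10, 3), (-3, -1).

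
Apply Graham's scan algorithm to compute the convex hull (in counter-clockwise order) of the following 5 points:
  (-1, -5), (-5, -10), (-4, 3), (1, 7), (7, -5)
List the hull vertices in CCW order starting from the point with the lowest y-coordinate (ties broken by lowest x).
Hull (CCW) = [(-5, -10), (7, -5), (1, 7), (-4, 3)]

Graham scan procedure:
  1. Find the pivot p₀ = point with lowest y (tie → lowest x): (-5, -10).
  2. Sort the remaining points by polar angle around p₀.
  3. Walk through sorted points, maintaining a stack; pop the top while the last three entries make a non-left turn (cross product ≤ 0).
  4. Final stack is the convex hull in CCW order: (-5, -10), (7, -5), (1, 7), (-4, 3).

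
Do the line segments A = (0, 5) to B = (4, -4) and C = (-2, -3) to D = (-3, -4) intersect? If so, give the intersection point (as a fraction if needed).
No (intersection of containing lines falls outside at least one segment)

Parametrize and solve: t = 6/13, s = -50/13. At least one of these is outside [0, 1], so the segments do not intersect.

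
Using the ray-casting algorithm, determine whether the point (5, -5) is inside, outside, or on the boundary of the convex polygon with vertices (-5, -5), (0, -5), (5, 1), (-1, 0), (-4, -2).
The point (5, -5) lies strictly outside the polygon

Cast a horizontal ray to the right from the query point and count how many polygon edges it crosses (each edge strictly once or zero times, handled with the usual half-open convention). 
Parity of crossings → even ⇒ outside.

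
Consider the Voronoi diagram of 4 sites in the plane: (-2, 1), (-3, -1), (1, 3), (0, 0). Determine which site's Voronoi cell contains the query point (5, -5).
Nearest site = (0, 0)

The Voronoi cell of site s contains exactly those query points closer to s than to any other site. Compute squared distances from q = (5, -5) to each site:
  (0 − 5)² + (0 − -5)² = 50
  (-3 − 5)² + (-1 − -5)² = 80
  (1 − 5)² + (3 − -5)² = 80
  (-2 − 5)² + (1 − -5)² = 85
Minimum is attained by (0, 0), so q lies in its Voronoi cell.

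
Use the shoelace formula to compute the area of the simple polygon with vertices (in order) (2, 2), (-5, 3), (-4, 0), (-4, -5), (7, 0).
Area = 97/2

Shoelace formula: Area = (1/2) |Σ_i (x_i · y_{i+1} − x_{i+1} · y_i)| (indices mod n). Compute each cross term:
  (2)(3) − (-5)(2) = 16
  (-5)(0) − (-4)(3) = 12
  (-4)(-5) − (-4)(0) = 20
  (-4)(0) − (7)(-5) = 35
  (7)(2) − (2)(0) = 14
Sum = 97, so (signed) Area = 97/2 = 97/2, |Area| = 97/2.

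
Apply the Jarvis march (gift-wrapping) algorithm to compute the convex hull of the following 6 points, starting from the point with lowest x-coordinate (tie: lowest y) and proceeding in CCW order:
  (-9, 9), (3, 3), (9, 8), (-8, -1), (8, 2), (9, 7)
Hull (CCW) = [(-9, 9), (-8, -1), (8, 2), (9, 7), (9, 8)]

Jarvis march: at each step, from the current hull vertex p, select the next vertex q as the point such that every other point lies strictly to the left of (or on) the directed line p → q. (Equivalently: for every other point r, the cross product (q − p) × (r − p) ≥ 0.)
Starting point (lowest x, tie lowest y): (-9, 9). Wrap until returning to start. Resulting hull: (-9, 9), (-8, -1), (8, 2), (9, 7), (9, 8).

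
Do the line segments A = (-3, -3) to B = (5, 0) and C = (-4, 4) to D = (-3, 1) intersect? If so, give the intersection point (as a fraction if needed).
No (intersection of containing lines falls outside at least one segment)

Parametrize and solve: t = 4/27, s = 59/27. At least one of these is outside [0, 1], so the segments do not intersect.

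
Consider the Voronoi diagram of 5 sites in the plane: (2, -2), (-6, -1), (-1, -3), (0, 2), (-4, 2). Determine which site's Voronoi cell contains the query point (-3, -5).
Nearest site = (-1, -3)

The Voronoi cell of site s contains exactly those query points closer to s than to any other site. Compute squared distances from q = (-3, -5) to each site:
  (-1 − -3)² + (-3 − -5)² = 8
  (-6 − -3)² + (-1 − -5)² = 25
  (2 − -3)² + (-2 − -5)² = 34
  (-4 − -3)² + (2 − -5)² = 50
  (0 − -3)² + (2 − -5)² = 58
Minimum is attained by (-1, -3), so q lies in its Voronoi cell.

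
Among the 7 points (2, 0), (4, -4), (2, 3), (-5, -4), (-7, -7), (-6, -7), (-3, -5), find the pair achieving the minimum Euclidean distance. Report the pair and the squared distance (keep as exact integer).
Pair = ((-7, -7), (-6, -7)); squared distance = 1

Compute all C(7, 2) = 21 pairwise squared distances (x_i − x_j)² + (y_i − y_j)². The minimum is 1, attained by the pair ((-7, -7), (-6, -7)).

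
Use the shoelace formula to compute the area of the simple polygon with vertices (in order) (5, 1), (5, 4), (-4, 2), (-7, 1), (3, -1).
Area = 63/2

Shoelace formula: Area = (1/2) |Σ_i (x_i · y_{i+1} − x_{i+1} · y_i)| (indices mod n). Compute each cross term:
  (5)(4) − (5)(1) = 15
  (5)(2) − (-4)(4) = 26
  (-4)(1) − (-7)(2) = 10
  (-7)(-1) − (3)(1) = 4
  (3)(1) − (5)(-1) = 8
Sum = 63, so (signed) Area = 63/2 = 63/2, |Area| = 63/2.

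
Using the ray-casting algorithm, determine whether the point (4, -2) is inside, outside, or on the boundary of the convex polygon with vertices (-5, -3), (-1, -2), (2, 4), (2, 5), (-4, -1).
The point (4, -2) lies strictly outside the polygon

Cast a horizontal ray to the right from the query point and count how many polygon edges it crosses (each edge strictly once or zero times, handled with the usual half-open convention). 
Parity of crossings → even ⇒ outside.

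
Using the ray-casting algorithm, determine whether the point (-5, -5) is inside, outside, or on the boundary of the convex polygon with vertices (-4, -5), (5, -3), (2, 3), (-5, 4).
The point (-5, -5) lies strictly outside the polygon

Cast a horizontal ray to the right from the query point and count how many polygon edges it crosses (each edge strictly once or zero times, handled with the usual half-open convention). 
Parity of crossings → even ⇒ outside.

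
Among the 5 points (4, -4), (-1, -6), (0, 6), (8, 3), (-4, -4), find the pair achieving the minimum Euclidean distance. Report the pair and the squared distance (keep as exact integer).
Pair = ((-1, -6), (-4, -4)); squared distance = 13

Compute all C(5, 2) = 10 pairwise squared distances (x_i − x_j)² + (y_i − y_j)². The minimum is 13, attained by the pair ((-1, -6), (-4, -4)).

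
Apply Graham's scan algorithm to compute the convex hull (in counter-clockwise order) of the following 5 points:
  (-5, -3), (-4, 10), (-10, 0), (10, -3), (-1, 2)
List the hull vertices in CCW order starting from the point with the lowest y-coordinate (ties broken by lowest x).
Hull (CCW) = [(-5, -3), (10, -3), (-4, 10), (-10, 0)]

Graham scan procedure:
  1. Find the pivot p₀ = point with lowest y (tie → lowest x): (-5, -3).
  2. Sort the remaining points by polar angle around p₀.
  3. Walk through sorted points, maintaining a stack; pop the top while the last three entries make a non-left turn (cross product ≤ 0).
  4. Final stack is the convex hull in CCW order: (-5, -3), (10, -3), (-4, 10), (-10, 0).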